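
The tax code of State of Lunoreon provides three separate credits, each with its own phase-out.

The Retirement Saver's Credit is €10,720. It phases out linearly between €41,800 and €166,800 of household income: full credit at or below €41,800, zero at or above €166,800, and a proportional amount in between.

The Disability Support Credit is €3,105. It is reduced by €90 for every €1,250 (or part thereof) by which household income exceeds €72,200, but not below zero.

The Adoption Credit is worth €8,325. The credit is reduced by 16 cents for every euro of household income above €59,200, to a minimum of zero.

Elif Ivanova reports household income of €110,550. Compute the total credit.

Retirement Saver's Credit: €110,550 is €68,750 into a €125,000 phase-out range, leaving 56,250/125,000 of the credit: €10,720 × 56,250/125,000 = €4,824.
Disability Support Credit: income exceeds €72,200 by €38,350, which is 31 full-or-partial €1,250 increments; reduction = 31 × €90 = €2,790, leaving €315.
Adoption Credit: 16% of the €51,350 excess over €59,200 is €8,216; credit = €8,325 − €8,216 = €109.
Total: €4,824 + €315 + €109 = €5,248.

€5,248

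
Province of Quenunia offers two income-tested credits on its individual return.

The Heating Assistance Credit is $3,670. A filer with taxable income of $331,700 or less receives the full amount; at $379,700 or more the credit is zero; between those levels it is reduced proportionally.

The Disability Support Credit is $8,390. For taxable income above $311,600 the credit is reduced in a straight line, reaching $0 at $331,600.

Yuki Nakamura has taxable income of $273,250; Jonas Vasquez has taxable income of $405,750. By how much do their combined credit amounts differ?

Yuki ($273,250): Heating Assistance Credit: $273,250 is at or below the $331,700 threshold, so the full $3,670 applies. Disability Support Credit: $273,250 is at or below the $311,600 threshold, so the full $8,390 applies. total $3,670 + $8,390 = $12,060
Jonas ($405,750): Heating Assistance Credit: $405,750 is at or above $379,700, so the credit is $0. Disability Support Credit: $405,750 is at or above $331,600, so the credit is $0. total $0 + $0 = $0
Difference: |$12,060 − $0| = $12,060.

$12,060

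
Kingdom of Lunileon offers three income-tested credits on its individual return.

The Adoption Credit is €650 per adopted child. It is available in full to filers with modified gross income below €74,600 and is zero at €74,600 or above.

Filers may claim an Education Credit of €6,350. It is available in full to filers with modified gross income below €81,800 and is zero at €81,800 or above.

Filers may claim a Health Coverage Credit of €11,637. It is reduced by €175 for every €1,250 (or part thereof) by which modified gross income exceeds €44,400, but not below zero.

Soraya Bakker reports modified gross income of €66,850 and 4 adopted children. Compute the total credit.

Adoption Credit: base = 4 × €650 = €2,600. €66,850 is below the €74,600 cutoff, so the full €2,600 applies.
Education Credit: €66,850 is below the €81,800 cutoff, so the full €6,350 applies.
Health Coverage Credit: income exceeds €44,400 by €22,450, which is 18 full-or-partial €1,250 increments; reduction = 18 × €175 = €3,150, leaving €8,487.
Total: €2,600 + €6,350 + €8,487 = €17,437.

€17,437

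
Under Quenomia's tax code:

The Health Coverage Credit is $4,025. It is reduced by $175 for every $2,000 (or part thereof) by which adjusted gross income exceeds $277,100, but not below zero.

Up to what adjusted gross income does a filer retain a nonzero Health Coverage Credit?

$321,100

After 22 increments the reduction is 22 × $175 = $3,850, leaving $175; one more increment wipes it out. Increment 22 ends at excess 22 × $2,000 = $44,000, so the highest qualifying income is $277,100 + $44,000 = $321,100.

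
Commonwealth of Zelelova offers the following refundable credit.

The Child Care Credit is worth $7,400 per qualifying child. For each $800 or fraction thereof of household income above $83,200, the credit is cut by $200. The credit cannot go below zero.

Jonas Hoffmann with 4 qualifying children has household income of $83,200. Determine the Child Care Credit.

$29,600

Child Care Credit: base = 4 × $7,400 = $29,600. $83,200 is at or below the $83,200 threshold, so the full $29,600 applies.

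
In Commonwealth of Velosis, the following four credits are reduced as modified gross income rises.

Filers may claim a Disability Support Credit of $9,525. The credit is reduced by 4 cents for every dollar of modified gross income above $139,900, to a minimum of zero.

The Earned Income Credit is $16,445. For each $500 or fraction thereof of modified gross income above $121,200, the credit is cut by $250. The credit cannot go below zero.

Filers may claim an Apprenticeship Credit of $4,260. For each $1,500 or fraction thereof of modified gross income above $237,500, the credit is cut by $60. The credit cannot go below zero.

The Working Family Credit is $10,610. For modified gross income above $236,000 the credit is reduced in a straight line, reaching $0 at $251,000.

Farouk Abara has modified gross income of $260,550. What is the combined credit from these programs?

Disability Support Credit: 4% of the $120,650 excess over $139,900 is $4,826; credit = $9,525 − $4,826 = $4,699.
Earned Income Credit: income exceeds $121,200 by $139,350 → 279 increments × $250 = $69,750 ≥ base, so the credit is $0.
Apprenticeship Credit: income exceeds $237,500 by $23,050, which is 16 full-or-partial $1,500 increments; reduction = 16 × $60 = $960, leaving $3,300.
Working Family Credit: $260,550 is at or above $251,000, so the credit is $0.
Total: $4,699 + $0 + $3,300 + $0 = $7,999.

$7,999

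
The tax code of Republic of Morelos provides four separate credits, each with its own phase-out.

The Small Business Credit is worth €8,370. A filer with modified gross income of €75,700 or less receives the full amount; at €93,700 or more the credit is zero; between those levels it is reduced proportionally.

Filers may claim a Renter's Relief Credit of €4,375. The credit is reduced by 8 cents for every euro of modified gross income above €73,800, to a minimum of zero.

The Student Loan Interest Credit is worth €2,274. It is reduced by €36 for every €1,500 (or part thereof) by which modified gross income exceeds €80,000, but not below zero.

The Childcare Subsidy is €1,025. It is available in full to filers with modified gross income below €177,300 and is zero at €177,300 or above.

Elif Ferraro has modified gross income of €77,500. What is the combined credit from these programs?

Small Business Credit: €77,500 is €1,800 into a €18,000 phase-out range, leaving 16,200/18,000 of the credit: €8,370 × 16,200/18,000 = €7,533.
Renter's Relief Credit: 8% of the €3,700 excess over €73,800 is €296; credit = €4,375 − €296 = €4,079.
Student Loan Interest Credit: €77,500 is at or below the €80,000 threshold, so the full €2,274 applies.
Childcare Subsidy: €77,500 is below the €177,300 cutoff, so the full €1,025 applies.
Total: €7,533 + €4,079 + €2,274 + €1,025 = €14,911.

€14,911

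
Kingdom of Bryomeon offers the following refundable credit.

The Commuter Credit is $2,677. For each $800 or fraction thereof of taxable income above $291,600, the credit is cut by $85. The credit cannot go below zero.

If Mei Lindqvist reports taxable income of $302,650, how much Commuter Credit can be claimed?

Commuter Credit: income exceeds $291,600 by $11,050, which is 14 full-or-partial $800 increments; reduction = 14 × $85 = $1,190, leaving $1,487.

$1,487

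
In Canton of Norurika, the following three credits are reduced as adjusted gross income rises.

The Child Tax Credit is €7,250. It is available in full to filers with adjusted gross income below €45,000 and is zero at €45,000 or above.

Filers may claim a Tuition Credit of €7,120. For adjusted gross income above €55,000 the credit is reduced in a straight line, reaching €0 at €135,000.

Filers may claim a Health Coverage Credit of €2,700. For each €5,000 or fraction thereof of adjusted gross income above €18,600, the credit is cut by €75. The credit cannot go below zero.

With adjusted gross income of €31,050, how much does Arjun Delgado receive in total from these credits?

€16,845

Child Tax Credit: €31,050 is below the €45,000 cutoff, so the full €7,250 applies.
Tuition Credit: €31,050 is at or below the €55,000 threshold, so the full €7,120 applies.
Health Coverage Credit: income exceeds €18,600 by €12,450, which is 3 full-or-partial €5,000 increments; reduction = 3 × €75 = €225, leaving €2,475.
Total: €7,250 + €7,120 + €2,475 = €16,845.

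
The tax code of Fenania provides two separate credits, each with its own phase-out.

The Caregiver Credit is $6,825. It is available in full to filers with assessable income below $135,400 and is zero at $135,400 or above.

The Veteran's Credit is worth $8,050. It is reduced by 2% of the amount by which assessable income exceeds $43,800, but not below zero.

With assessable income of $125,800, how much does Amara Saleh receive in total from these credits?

Caregiver Credit: $125,800 is below the $135,400 cutoff, so the full $6,825 applies.
Veteran's Credit: 2% of the $82,000 excess over $43,800 is $1,640; credit = $8,050 − $1,640 = $6,410.
Total: $6,825 + $6,410 = $13,235.

$13,235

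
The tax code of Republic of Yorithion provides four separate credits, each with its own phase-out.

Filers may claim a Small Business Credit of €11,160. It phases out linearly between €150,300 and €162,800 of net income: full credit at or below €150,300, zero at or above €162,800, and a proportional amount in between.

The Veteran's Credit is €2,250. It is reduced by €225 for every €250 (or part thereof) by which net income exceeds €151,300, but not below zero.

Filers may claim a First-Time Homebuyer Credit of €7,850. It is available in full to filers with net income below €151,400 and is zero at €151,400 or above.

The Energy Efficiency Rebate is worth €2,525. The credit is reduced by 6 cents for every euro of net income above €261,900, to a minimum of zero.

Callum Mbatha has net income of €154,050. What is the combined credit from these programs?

Small Business Credit: €154,050 is €3,750 into a €12,500 phase-out range, leaving 8,750/12,500 of the credit: €11,160 × 8,750/12,500 = €7,812.
Veteran's Credit: income exceeds €151,300 by €2,750 → 11 increments × €225 = €2,475 ≥ base, so the credit is €0.
First-Time Homebuyer Credit: €154,050 meets or exceeds the €151,400 cutoff, so the credit is €0.
Energy Efficiency Rebate: €154,050 is at or below the €261,900 threshold, so the full €2,525 applies.
Total: €7,812 + €0 + €0 + €2,525 = €10,337.

€10,337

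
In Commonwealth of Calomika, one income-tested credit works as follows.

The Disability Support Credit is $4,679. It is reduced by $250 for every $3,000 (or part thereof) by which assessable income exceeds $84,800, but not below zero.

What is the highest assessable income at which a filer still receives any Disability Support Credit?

After 18 increments the reduction is 18 × $250 = $4,500, leaving $179; one more increment wipes it out. Increment 18 ends at excess 18 × $3,000 = $54,000, so the highest qualifying income is $84,800 + $54,000 = $138,800.

$138,800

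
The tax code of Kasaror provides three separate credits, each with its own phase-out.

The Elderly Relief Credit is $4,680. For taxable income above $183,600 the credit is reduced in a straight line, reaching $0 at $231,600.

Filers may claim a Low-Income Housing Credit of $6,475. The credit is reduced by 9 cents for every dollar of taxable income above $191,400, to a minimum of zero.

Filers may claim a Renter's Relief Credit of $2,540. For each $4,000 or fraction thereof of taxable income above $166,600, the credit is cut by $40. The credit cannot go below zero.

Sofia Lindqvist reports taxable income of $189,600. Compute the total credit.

$12,870

Elderly Relief Credit: $189,600 is $6,000 into a $48,000 phase-out range, leaving 42,000/48,000 of the credit: $4,680 × 42,000/48,000 = $4,095.
Low-Income Housing Credit: $189,600 is at or below the $191,400 threshold, so the full $6,475 applies.
Renter's Relief Credit: income exceeds $166,600 by $23,000, which is 6 full-or-partial $4,000 increments; reduction = 6 × $40 = $240, leaving $2,300.
Total: $4,095 + $6,475 + $2,300 = $12,870.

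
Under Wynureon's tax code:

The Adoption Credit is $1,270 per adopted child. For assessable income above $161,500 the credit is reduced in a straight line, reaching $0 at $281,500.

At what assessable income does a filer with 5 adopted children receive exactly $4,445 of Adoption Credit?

Full credit = 5 × $1,270 = $6,350.
$4,445 is 4,445/6,350 of the full $6,350, so 1,905/6,350 of the $120,000 range has been used: income = $161,500 + $120,000 × 1,905/6,350 = $197,500.

$197,500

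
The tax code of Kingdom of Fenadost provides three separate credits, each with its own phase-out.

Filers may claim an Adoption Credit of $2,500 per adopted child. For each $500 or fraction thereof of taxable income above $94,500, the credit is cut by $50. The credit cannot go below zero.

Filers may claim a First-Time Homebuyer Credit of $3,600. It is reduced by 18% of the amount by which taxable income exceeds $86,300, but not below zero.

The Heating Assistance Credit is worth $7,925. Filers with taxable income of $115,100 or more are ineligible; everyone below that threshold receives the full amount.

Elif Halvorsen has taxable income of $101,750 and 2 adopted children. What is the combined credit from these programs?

Adoption Credit: base = 2 × $2,500 = $5,000. income exceeds $94,500 by $7,250, which is 15 full-or-partial $500 increments; reduction = 15 × $50 = $750, leaving $4,250.
First-Time Homebuyer Credit: 18% of the $15,450 excess over $86,300 is $2,781; credit = $3,600 − $2,781 = $819.
Heating Assistance Credit: $101,750 is below the $115,100 cutoff, so the full $7,925 applies.
Total: $4,250 + $819 + $7,925 = $12,994.

$12,994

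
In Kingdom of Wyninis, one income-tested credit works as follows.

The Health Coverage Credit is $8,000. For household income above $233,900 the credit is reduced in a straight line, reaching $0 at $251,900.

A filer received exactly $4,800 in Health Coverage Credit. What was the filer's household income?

$241,100

$4,800 is 4,800/8,000 of the full $8,000, so 3,200/8,000 of the $18,000 range has been used: income = $233,900 + $18,000 × 3,200/8,000 = $241,100.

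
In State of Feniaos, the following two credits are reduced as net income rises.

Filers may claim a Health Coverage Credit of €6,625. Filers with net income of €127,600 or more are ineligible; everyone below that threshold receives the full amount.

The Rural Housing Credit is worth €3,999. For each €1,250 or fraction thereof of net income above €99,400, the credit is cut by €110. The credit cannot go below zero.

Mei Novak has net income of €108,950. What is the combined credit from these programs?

€9,744

Health Coverage Credit: €108,950 is below the €127,600 cutoff, so the full €6,625 applies.
Rural Housing Credit: income exceeds €99,400 by €9,550, which is 8 full-or-partial €1,250 increments; reduction = 8 × €110 = €880, leaving €3,119.
Total: €6,625 + €3,119 = €9,744.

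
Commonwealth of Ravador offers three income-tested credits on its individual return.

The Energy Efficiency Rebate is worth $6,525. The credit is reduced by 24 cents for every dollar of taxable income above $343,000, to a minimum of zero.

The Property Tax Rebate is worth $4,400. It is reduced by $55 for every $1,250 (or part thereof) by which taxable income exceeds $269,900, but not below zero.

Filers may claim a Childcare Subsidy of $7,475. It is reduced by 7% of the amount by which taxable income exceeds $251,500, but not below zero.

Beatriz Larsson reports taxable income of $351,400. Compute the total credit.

$5,761

Energy Efficiency Rebate: 24% of the $8,400 excess over $343,000 is $2,016; credit = $6,525 − $2,016 = $4,509.
Property Tax Rebate: income exceeds $269,900 by $81,500, which is 66 full-or-partial $1,250 increments; reduction = 66 × $55 = $3,630, leaving $770.
Childcare Subsidy: 7% of the $99,900 excess over $251,500 is $6,993; credit = $7,475 − $6,993 = $482.
Total: $4,509 + $770 + $482 = $5,761.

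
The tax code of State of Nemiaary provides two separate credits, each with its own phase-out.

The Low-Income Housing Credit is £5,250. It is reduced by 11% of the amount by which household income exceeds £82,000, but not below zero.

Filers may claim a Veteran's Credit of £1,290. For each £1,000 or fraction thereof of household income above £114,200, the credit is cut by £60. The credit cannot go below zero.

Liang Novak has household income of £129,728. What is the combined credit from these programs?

£330

Low-Income Housing Credit: 11% of the £47,728 excess over £82,000 is £5,250.08 ≥ base, so the credit is £0.
Veteran's Credit: income exceeds £114,200 by £15,528, which is 16 full-or-partial £1,000 increments; reduction = 16 × £60 = £960, leaving £330.
Total: £0 + £330 = £330.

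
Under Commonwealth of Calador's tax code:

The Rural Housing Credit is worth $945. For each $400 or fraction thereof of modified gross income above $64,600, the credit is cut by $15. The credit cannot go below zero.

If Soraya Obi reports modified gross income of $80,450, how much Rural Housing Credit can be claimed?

$345

Rural Housing Credit: income exceeds $64,600 by $15,850, which is 40 full-or-partial $400 increments; reduction = 40 × $15 = $600, leaving $345.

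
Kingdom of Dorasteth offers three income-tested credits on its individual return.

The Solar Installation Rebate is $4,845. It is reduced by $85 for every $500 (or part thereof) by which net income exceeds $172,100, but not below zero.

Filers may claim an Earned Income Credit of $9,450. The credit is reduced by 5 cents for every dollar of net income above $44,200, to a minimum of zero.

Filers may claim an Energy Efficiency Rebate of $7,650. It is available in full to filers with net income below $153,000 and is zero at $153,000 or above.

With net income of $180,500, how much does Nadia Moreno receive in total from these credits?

Solar Installation Rebate: income exceeds $172,100 by $8,400, which is 17 full-or-partial $500 increments; reduction = 17 × $85 = $1,445, leaving $3,400.
Earned Income Credit: 5% of the $136,300 excess over $44,200 is $6,815; credit = $9,450 − $6,815 = $2,635.
Energy Efficiency Rebate: $180,500 meets or exceeds the $153,000 cutoff, so the credit is $0.
Total: $3,400 + $2,635 + $0 = $6,035.

$6,035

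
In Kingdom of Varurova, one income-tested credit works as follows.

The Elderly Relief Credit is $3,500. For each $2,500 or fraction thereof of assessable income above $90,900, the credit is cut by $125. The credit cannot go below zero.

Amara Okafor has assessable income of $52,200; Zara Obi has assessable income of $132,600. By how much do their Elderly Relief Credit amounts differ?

$2,125

Amara ($52,200): Elderly Relief Credit: $52,200 is at or below the $90,900 threshold, so the full $3,500 applies.
Zara ($132,600): Elderly Relief Credit: income exceeds $90,900 by $41,700, which is 17 full-or-partial $2,500 increments; reduction = 17 × $125 = $2,125, leaving $1,375.
Difference: |$3,500 − $1,375| = $2,125.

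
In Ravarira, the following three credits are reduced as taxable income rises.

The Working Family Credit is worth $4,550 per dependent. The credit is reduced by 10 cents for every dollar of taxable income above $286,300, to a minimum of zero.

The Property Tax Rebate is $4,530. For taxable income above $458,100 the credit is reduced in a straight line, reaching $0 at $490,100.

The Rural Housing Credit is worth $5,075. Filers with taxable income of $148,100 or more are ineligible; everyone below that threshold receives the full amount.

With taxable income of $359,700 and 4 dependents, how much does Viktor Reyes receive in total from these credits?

$15,390

Working Family Credit: base = 4 × $4,550 = $18,200. 10% of the $73,400 excess over $286,300 is $7,340; credit = $18,200 − $7,340 = $10,860.
Property Tax Rebate: $359,700 is at or below the $458,100 threshold, so the full $4,530 applies.
Rural Housing Credit: $359,700 meets or exceeds the $148,100 cutoff, so the credit is $0.
Total: $10,860 + $4,530 + $0 = $15,390.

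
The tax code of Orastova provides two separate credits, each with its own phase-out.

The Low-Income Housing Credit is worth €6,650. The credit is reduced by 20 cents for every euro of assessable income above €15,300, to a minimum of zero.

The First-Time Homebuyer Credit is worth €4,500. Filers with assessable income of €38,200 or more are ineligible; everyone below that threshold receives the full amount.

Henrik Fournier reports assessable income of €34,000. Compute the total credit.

€7,410

Low-Income Housing Credit: 20% of the €18,700 excess over €15,300 is €3,740; credit = €6,650 − €3,740 = €2,910.
First-Time Homebuyer Credit: €34,000 is below the €38,200 cutoff, so the full €4,500 applies.
Total: €2,910 + €4,500 = €7,410.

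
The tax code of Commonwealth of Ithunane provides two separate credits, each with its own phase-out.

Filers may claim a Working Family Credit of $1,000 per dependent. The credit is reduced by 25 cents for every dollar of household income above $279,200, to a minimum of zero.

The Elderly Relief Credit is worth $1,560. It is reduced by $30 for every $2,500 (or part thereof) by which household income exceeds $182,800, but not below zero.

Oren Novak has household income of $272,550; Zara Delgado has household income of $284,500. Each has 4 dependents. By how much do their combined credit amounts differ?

$1,475

Oren ($272,550): Working Family Credit: base = 4 × $1,000 = $4,000. $272,550 is at or below the $279,200 threshold, so the full $4,000 applies. Elderly Relief Credit: income exceeds $182,800 by $89,750, which is 36 full-or-partial $2,500 increments; reduction = 36 × $30 = $1,080, leaving $480. total $4,000 + $480 = $4,480
Zara ($284,500): Working Family Credit: base = 4 × $1,000 = $4,000. 25% of the $5,300 excess over $279,200 is $1,325; credit = $4,000 − $1,325 = $2,675. Elderly Relief Credit: income exceeds $182,800 by $101,700, which is 41 full-or-partial $2,500 increments; reduction = 41 × $30 = $1,230, leaving $330. total $2,675 + $330 = $3,005
Difference: |$4,480 − $3,005| = $1,475.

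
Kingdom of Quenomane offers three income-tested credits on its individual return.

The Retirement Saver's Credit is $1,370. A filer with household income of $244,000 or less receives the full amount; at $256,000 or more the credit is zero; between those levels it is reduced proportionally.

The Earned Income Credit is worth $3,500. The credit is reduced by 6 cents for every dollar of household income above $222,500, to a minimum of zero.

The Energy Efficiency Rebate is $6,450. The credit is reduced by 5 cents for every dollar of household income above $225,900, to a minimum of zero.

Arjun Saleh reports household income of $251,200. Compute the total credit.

$7,511

Retirement Saver's Credit: $251,200 is $7,200 into a $12,000 phase-out range, leaving 4,800/12,000 of the credit: $1,370 × 4,800/12,000 = $548.
Earned Income Credit: 6% of the $28,700 excess over $222,500 is $1,722; credit = $3,500 − $1,722 = $1,778.
Energy Efficiency Rebate: 5% of the $25,300 excess over $225,900 is $1,265; credit = $6,450 − $1,265 = $5,185.
Total: $548 + $1,778 + $5,185 = $7,511.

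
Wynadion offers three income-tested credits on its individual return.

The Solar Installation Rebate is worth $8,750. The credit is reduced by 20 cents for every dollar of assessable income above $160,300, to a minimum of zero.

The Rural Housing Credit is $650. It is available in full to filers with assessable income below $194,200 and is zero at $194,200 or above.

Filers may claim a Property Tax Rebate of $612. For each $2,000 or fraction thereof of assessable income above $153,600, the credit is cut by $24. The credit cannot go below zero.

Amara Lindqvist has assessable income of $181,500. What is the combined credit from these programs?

Solar Installation Rebate: 20% of the $21,200 excess over $160,300 is $4,240; credit = $8,750 − $4,240 = $4,510.
Rural Housing Credit: $181,500 is below the $194,200 cutoff, so the full $650 applies.
Property Tax Rebate: income exceeds $153,600 by $27,900, which is 14 full-or-partial $2,000 increments; reduction = 14 × $24 = $336, leaving $276.
Total: $4,510 + $650 + $276 = $5,436.

$5,436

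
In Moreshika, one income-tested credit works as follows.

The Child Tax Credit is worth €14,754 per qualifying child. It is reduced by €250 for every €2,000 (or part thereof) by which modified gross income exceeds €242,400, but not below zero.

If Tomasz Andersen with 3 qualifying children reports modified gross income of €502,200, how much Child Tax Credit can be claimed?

Child Tax Credit: base = 3 × €14,754 = €44,262. income exceeds €242,400 by €259,800, which is 130 full-or-partial €2,000 increments; reduction = 130 × €250 = €32,500, leaving €11,762.

€11,762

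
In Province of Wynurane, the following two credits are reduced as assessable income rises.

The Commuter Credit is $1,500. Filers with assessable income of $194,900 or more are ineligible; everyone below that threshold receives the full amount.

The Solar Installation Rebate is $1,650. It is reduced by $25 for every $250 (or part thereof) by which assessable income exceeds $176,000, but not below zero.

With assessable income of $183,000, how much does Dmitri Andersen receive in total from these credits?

$2,450

Commuter Credit: $183,000 is below the $194,900 cutoff, so the full $1,500 applies.
Solar Installation Rebate: income exceeds $176,000 by $7,000, which is 28 full-or-partial $250 increments; reduction = 28 × $25 = $700, leaving $950.
Total: $1,500 + $950 = $2,450.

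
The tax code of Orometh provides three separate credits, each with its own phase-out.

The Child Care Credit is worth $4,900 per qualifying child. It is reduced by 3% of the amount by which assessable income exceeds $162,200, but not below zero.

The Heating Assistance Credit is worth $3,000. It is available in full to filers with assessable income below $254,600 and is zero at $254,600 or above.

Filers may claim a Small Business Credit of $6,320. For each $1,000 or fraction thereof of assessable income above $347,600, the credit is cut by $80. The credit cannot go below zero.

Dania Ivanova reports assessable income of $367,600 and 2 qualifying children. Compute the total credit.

Child Care Credit: base = 2 × $4,900 = $9,800. 3% of the $205,400 excess over $162,200 is $6,162; credit = $9,800 − $6,162 = $3,638.
Heating Assistance Credit: $367,600 meets or exceeds the $254,600 cutoff, so the credit is $0.
Small Business Credit: income exceeds $347,600 by $20,000, which is 20 full-or-partial $1,000 increments; reduction = 20 × $80 = $1,600, leaving $4,720.
Total: $3,638 + $0 + $4,720 = $8,358.

$8,358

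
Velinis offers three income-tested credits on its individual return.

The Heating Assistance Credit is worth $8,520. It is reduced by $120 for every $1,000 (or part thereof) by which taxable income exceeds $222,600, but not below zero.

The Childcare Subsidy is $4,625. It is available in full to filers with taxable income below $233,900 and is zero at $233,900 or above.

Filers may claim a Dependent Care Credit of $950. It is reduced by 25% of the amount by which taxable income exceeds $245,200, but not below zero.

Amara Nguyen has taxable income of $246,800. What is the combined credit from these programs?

Heating Assistance Credit: income exceeds $222,600 by $24,200, which is 25 full-or-partial $1,000 increments; reduction = 25 × $120 = $3,000, leaving $5,520.
Childcare Subsidy: $246,800 meets or exceeds the $233,900 cutoff, so the credit is $0.
Dependent Care Credit: 25% of the $1,600 excess over $245,200 is $400; credit = $950 − $400 = $550.
Total: $5,520 + $0 + $550 = $6,070.

$6,070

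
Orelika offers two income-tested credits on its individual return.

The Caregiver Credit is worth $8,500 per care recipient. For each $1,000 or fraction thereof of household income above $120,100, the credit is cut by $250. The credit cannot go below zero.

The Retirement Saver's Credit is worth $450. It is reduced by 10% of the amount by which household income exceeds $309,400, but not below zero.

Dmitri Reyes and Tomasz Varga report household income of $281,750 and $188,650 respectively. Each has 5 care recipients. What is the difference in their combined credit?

Dmitri ($281,750): Caregiver Credit: base = 5 × $8,500 = $42,500. income exceeds $120,100 by $161,650, which is 162 full-or-partial $1,000 increments; reduction = 162 × $250 = $40,500, leaving $2,000. Retirement Saver's Credit: $281,750 is at or below the $309,400 threshold, so the full $450 applies. total $2,000 + $450 = $2,450
Tomasz ($188,650): Caregiver Credit: base = 5 × $8,500 = $42,500. income exceeds $120,100 by $68,550, which is 69 full-or-partial $1,000 increments; reduction = 69 × $250 = $17,250, leaving $25,250. Retirement Saver's Credit: $188,650 is at or below the $309,400 threshold, so the full $450 applies. total $25,250 + $450 = $25,700
Difference: |$2,450 − $25,700| = $23,250.

$23,250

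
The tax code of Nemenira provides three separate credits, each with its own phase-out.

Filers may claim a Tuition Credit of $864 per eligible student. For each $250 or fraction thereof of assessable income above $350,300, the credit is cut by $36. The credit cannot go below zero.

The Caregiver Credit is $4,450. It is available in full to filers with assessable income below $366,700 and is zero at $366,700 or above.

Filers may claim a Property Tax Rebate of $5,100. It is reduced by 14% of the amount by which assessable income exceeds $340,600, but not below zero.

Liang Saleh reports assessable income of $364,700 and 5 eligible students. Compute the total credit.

Tuition Credit: base = 5 × $864 = $4,320. income exceeds $350,300 by $14,400, which is 58 full-or-partial $250 increments; reduction = 58 × $36 = $2,088, leaving $2,232.
Caregiver Credit: $364,700 is below the $366,700 cutoff, so the full $4,450 applies.
Property Tax Rebate: 14% of the $24,100 excess over $340,600 is $3,374; credit = $5,100 − $3,374 = $1,726.
Total: $2,232 + $4,450 + $1,726 = $8,408.

$8,408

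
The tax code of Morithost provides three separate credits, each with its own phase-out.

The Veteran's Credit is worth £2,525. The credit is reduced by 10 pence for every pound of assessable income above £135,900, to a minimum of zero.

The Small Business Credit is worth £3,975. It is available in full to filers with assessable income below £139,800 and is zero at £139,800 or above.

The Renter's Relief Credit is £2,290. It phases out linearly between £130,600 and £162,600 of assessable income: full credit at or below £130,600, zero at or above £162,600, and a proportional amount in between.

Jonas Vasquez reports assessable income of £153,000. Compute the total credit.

£1,502

Veteran's Credit: 10% of the £17,100 excess over £135,900 is £1,710; credit = £2,525 − £1,710 = £815.
Small Business Credit: £153,000 meets or exceeds the £139,800 cutoff, so the credit is £0.
Renter's Relief Credit: £153,000 is £22,400 into a £32,000 phase-out range, leaving 9,600/32,000 of the credit: £2,290 × 9,600/32,000 = £687.
Total: £815 + £0 + £687 = £1,502.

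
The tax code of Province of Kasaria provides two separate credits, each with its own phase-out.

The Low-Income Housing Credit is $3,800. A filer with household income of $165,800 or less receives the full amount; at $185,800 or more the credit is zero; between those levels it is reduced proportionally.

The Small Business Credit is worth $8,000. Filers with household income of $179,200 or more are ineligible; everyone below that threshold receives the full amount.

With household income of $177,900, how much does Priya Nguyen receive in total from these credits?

$9,501

Low-Income Housing Credit: $177,900 is $12,100 into a $20,000 phase-out range, leaving 7,900/20,000 of the credit: $3,800 × 7,900/20,000 = $1,501.
Small Business Credit: $177,900 is below the $179,200 cutoff, so the full $8,000 applies.
Total: $1,501 + $8,000 = $9,501.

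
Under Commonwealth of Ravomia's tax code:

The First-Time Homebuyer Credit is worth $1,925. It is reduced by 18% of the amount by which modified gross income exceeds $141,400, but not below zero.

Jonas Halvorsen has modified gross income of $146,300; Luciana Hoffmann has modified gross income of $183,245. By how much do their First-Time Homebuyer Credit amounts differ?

$1,043

Jonas ($146,300): First-Time Homebuyer Credit: 18% of the $4,900 excess over $141,400 is $882; credit = $1,925 − $882 = $1,043.
Luciana ($183,245): First-Time Homebuyer Credit: 18% of the $41,845 excess over $141,400 is $7,532.10 ≥ base, so the credit is $0.
Difference: |$1,043 − $0| = $1,043.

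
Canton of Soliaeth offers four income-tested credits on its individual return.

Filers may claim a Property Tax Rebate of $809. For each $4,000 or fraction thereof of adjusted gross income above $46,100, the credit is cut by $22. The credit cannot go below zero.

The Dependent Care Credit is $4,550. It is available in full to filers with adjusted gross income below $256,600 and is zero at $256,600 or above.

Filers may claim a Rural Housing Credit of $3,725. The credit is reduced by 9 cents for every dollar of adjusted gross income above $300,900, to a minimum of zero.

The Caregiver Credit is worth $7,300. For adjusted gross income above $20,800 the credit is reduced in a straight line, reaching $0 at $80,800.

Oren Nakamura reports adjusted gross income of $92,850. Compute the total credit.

Property Tax Rebate: income exceeds $46,100 by $46,750, which is 12 full-or-partial $4,000 increments; reduction = 12 × $22 = $264, leaving $545.
Dependent Care Credit: $92,850 is below the $256,600 cutoff, so the full $4,550 applies.
Rural Housing Credit: $92,850 is at or below the $300,900 threshold, so the full $3,725 applies.
Caregiver Credit: $92,850 is at or above $80,800, so the credit is $0.
Total: $545 + $4,550 + $3,725 + $0 = $8,820.

$8,820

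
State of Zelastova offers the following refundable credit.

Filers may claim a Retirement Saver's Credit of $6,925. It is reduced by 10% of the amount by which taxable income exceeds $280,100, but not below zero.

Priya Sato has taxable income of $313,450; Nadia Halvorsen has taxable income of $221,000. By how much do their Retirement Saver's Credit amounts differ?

Priya ($313,450): Retirement Saver's Credit: 10% of the $33,350 excess over $280,100 is $3,335; credit = $6,925 − $3,335 = $3,590.
Nadia ($221,000): Retirement Saver's Credit: $221,000 is at or below the $280,100 threshold, so the full $6,925 applies.
Difference: |$3,590 − $6,925| = $3,335.

$3,335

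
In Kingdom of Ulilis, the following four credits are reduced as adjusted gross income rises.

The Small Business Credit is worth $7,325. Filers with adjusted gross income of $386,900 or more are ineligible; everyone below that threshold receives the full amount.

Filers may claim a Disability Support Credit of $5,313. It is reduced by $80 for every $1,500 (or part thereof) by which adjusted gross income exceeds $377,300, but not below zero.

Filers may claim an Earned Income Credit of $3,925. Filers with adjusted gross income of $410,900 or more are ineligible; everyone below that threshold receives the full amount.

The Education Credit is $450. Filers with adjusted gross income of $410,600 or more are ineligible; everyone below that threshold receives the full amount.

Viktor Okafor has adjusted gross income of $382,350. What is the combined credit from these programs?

Small Business Credit: $382,350 is below the $386,900 cutoff, so the full $7,325 applies.
Disability Support Credit: income exceeds $377,300 by $5,050, which is 4 full-or-partial $1,500 increments; reduction = 4 × $80 = $320, leaving $4,993.
Earned Income Credit: $382,350 is below the $410,900 cutoff, so the full $3,925 applies.
Education Credit: $382,350 is below the $410,600 cutoff, so the full $450 applies.
Total: $7,325 + $4,993 + $3,925 + $450 = $16,693.

$16,693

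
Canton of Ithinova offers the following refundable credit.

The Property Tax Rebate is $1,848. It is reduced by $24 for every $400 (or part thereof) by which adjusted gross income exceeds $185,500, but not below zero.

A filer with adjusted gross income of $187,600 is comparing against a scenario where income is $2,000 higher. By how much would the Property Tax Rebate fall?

At $187,600 — income exceeds $185,500 by $2,100, which is 6 full-or-partial $400 increments; reduction = 6 × $24 = $144, leaving $1,704.
At $189,600 — income exceeds $185,500 by $4,100, which is 11 full-or-partial $400 increments; reduction = 11 × $24 = $264, leaving $1,584.
Lost: $1,704 − $1,584 = $120.

$120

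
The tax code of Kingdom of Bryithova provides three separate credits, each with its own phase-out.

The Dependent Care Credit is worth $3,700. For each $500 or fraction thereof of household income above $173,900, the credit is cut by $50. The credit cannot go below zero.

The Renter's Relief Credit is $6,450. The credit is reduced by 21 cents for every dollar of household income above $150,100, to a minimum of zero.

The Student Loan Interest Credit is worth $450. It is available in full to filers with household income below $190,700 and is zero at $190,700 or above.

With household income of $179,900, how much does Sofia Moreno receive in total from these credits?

Dependent Care Credit: income exceeds $173,900 by $6,000, which is 12 full-or-partial $500 increments; reduction = 12 × $50 = $600, leaving $3,100.
Renter's Relief Credit: 21% of the $29,800 excess over $150,100 is $6,258; credit = $6,450 − $6,258 = $192.
Student Loan Interest Credit: $179,900 is below the $190,700 cutoff, so the full $450 applies.
Total: $3,100 + $192 + $450 = $3,742.

$3,742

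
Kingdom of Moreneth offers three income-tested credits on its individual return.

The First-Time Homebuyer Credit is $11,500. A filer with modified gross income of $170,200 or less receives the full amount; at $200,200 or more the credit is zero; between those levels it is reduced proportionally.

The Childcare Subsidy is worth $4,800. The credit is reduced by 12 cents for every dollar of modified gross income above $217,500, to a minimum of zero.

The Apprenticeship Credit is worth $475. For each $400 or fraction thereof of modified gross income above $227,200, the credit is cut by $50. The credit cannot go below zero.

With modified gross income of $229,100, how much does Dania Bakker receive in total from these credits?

First-Time Homebuyer Credit: $229,100 is at or above $200,200, so the credit is $0.
Childcare Subsidy: 12% of the $11,600 excess over $217,500 is $1,392; credit = $4,800 − $1,392 = $3,408.
Apprenticeship Credit: income exceeds $227,200 by $1,900, which is 5 full-or-partial $400 increments; reduction = 5 × $50 = $250, leaving $225.
Total: $0 + $3,408 + $225 = $3,633.

$3,633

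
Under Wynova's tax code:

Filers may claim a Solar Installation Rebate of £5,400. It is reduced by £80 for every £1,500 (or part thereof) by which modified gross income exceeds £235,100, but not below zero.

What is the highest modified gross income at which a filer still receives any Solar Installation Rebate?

£335,600

After 67 increments the reduction is 67 × £80 = £5,360, leaving £40; one more increment wipes it out. Increment 67 ends at excess 67 × £1,500 = £100,500, so the highest qualifying income is £235,100 + £100,500 = £335,600.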